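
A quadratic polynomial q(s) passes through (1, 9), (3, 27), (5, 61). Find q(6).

84

Using the Lagrange interpolation formula with nodes 1, 3, 5:
  L_0(s) = (s - 3)(s - 5) / 8
  L_1(s) = (s - 1)(s - 5) / -4
  L_2(s) = (s - 1)(s - 3) / 8
Then q(s) = 9·L_0(s) + 27·L_1(s) + 61·L_2(s).
Expanding and collecting terms gives q(s) = 2s^2 + s + 6.
Evaluating at s = 6: q(6) = 84.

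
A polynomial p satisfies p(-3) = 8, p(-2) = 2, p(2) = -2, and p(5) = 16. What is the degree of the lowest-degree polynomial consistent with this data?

2

Divided differences on the nodes -3, -2, 2, 5:
  order 0: 8  2  -2  16
  order 1: -6  -1  6
  order 2: 1  1
  order 3: 0
The order-2 divided differences are all 1 (nonzero) and every higher order vanishes, so the data lies on a polynomial of degree exactly 2.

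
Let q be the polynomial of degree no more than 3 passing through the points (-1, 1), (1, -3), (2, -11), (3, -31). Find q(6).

Using the Lagrange interpolation formula with nodes -1, 1, 2, 3:
  L_0(x) = (x - 1)(x - 2)(x - 3) / -24
  L_1(x) = (x + 1)(x - 2)(x - 3) / 4
  L_2(x) = (x + 1)(x - 1)(x - 3) / -3
  L_3(x) = (x + 1)(x - 1)(x - 2) / 8
Then q(x) = 1·L_0(x) - 3·L_1(x) - 11·L_2(x) - 31·L_3(x).
Expanding and collecting terms gives q(x) = -x^3 - x - 1.
Evaluating at x = 6: q(6) = -223.

-223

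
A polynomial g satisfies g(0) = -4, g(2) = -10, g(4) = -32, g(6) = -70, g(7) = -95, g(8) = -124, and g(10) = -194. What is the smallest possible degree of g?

2

Divided differences on the nodes 0, 2, 4, 6, 7, 8, 10:
  order 0: -4  -10  -32  -70  -95  -124  -194
  order 1: -3  -11  -19  -25  -29  -35
  order 2: -2  -2  -2  -2  -2
  order 3: 0  0  0  0
  order 4: 0  0  0
  order 5: 0  0
  order 6: 0
The order-2 divided differences are all -2 (nonzero) and every higher order vanishes, so the data lies on a polynomial of degree exactly 2.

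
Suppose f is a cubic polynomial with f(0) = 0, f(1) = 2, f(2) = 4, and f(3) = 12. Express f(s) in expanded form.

Using the Lagrange interpolation formula with nodes 0, 1, 2, 3:
  L_0(s) = (s - 1)(s - 2)(s - 3) / -6
  L_1(s) = s(s - 2)(s - 3) / 2
  L_2(s) = s(s - 1)(s - 3) / -2
  L_3(s) = s(s - 1)(s - 2) / 6
Then f(s) = 0·L_0(s) + 2·L_1(s) + 4·L_2(s) + 12·L_3(s).
Expanding and collecting terms gives f(s) = s^3 - 3s^2 + 4s.
Check: f(2) = 4. ✓

f(s) = s^3 - 3s^2 + 4s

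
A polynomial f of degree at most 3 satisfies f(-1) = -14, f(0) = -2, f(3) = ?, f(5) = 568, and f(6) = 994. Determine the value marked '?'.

118

The 4 known points determine the degree-3 polynomial uniquely.
Write f(n) = an^3 + bn^2 + cn + d. Substituting each data point gives a linear system:
  -a + b - c + d = -14
  d = -2
  125a + 25b + 5c + d = 568
  216a + 36b + 6c + d = 994
Solving the system yields a = 5, b = -3, c = 4, d = -2.
So f(n) = 5n³ - 3n² + 4n - 2.
Then f(3) = 118.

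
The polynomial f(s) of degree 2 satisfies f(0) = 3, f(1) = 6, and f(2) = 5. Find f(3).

Using the Lagrange interpolation formula with nodes 0, 1, 2:
  L_0(s) = (s - 1)(s - 2) / 2
  L_1(s) = s(s - 2) / -1
  L_2(s) = s(s - 1) / 2
Then f(s) = 3·L_0(s) + 6·L_1(s) + 5·L_2(s).
Expanding and collecting terms gives f(s) = -2s^2 + 5s + 3.
Evaluating at s = 3: f(3) = 0.

0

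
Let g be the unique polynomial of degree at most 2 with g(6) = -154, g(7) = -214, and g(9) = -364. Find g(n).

Write g(n) = an^2 + bn + c. Substituting each data point gives a linear system:
  36a + 6b + c = -154
  49a + 7b + c = -214
  81a + 9b + c = -364
Solving the system yields a = -5, b = 5, c = -4.
So g(n) = -5n^2 + 5n - 4.
Check: g(6) = -154. ✓

g(n) = -5n^2 + 5n - 4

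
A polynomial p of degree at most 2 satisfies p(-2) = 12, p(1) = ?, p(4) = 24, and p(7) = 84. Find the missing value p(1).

On equispaced nodes a degree-2 polynomial has vanishing third forward difference, so
  - p(-2) + 3·p(1) - 3·p(4) + p(7) = 0.
Substituting the known values and solving for p(1):
  3·p(1) = 0
  p(1) = 0.

0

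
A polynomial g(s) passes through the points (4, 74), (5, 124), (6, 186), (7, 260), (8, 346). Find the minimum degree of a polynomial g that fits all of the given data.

Forward differences of the values at s = 4, 5, 6, 7, 8:
  g  : 74  124  186  260  346
  Δ  : 50  62  74  86
  Δ^2: 12  12  12
  Δ^3: 0  0
  Δ^4: 0
The second differences are constant (12) and nonzero, while all higher differences vanish, so the minimal degree is 2.

2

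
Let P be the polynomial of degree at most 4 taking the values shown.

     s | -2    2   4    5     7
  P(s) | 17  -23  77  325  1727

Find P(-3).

Write P(s) = as^4 + bs^3 + cs^2 + ds + e. Substituting each data point gives a linear system:
  16a - 8b + 4c - 2d + e = 17
  16a + 8b + 4c + 2d + e = -23
  256a + 64b + 16c + 4d + e = 77
  625a + 125b + 25c + 5d + e = 325
  2401a + 343b + 49c + 7d + e = 1727
Solving the system yields a = 1, b = -1, c = -6, d = -6, e = 5.
So P(s) = s^4 - s^3 - 6s^2 - 6s + 5.
Then P(-3) = 77.

77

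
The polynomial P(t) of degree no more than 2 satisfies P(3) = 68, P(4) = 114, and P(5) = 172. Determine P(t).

Write P(t) = at^2 + bt + c. Substituting each data point gives a linear system:
  9a + 3b + c = 68
  16a + 4b + c = 114
  25a + 5b + c = 172
Solving the system yields a = 6, b = 4, c = 2.
So P(t) = 6t^2 + 4t + 2.
Check: P(4) = 114. ✓

P(t) = 6t^2 + 4t + 2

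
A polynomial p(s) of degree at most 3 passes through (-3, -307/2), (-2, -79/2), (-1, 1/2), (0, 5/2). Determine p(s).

p(s) = 6s^3 - s^2 - 5s + 5/2

Write p(s) = as^3 + bs^2 + cs + d. Substituting each data point gives a linear system:
  -27a + 9b - 3c + d = -307/2
  -8a + 4b - 2c + d = -79/2
  -a + b - c + d = 1/2
  d = 5/2
Solving the system yields a = 6, b = -1, c = -5, d = 5/2.
So p(s) = 6s^3 - s^2 - 5s + 5/2.
Check: p(0) = 5/2. ✓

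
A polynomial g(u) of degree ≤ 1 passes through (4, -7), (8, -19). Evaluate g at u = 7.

-16

Using the Lagrange interpolation formula with nodes 4, 8:
  L_0(u) = (u - 8) / -4
  L_1(u) = (u - 4) / 4
Then g(u) = -7·L_0(u) - 19·L_1(u).
Expanding and collecting terms gives g(u) = -3u + 5.
Evaluating at u = 7: g(7) = -16.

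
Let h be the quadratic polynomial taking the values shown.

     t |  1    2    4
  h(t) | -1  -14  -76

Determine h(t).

Write h(t) = at^2 + bt + c. Substituting each data point gives a linear system:
  a + b + c = -1
  4a + 2b + c = -14
  16a + 4b + c = -76
Solving the system yields a = -6, b = 5, c = 0.
So h(t) = -6t² + 5t.
Check: h(4) = -76. ✓

h(t) = -6t^2 + 5t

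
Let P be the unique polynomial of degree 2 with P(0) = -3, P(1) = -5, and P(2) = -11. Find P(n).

P(n) = -2n^2 - 3

Write P(n) = an^2 + bn + c. Substituting each data point gives a linear system:
  c = -3
  a + b + c = -5
  4a + 2b + c = -11
Solving the system yields a = -2, b = 0, c = -3.
So P(n) = -2n² - 3.
Check: P(2) = -11. ✓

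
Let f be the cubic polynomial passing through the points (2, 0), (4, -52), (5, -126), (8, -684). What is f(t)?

Using the Lagrange interpolation formula with nodes 2, 4, 5, 8:
  L_0(t) = (t - 4)(t - 5)(t - 8) / -36
  L_1(t) = (t - 2)(t - 5)(t - 8) / 8
  L_2(t) = (t - 2)(t - 4)(t - 8) / -9
  L_3(t) = (t - 2)(t - 4)(t - 5) / 72
Then f(t) = 0·L_0(t) - 52·L_1(t) - 126·L_2(t) - 684·L_3(t).
Expanding and collecting terms gives f(t) = -2t^3 + 6t^2 - 6t + 4.
Check: f(8) = -684. ✓

f(t) = -2t^3 + 6t^2 - 6t + 4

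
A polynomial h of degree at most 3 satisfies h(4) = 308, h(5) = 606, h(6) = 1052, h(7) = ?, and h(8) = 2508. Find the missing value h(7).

The 4 known points determine the degree-3 polynomial uniquely.
Write h(x) = ax^3 + bx^2 + cx + d. Substituting each data point gives a linear system:
  64a + 16b + 4c + d = 308
  125a + 25b + 5c + d = 606
  216a + 36b + 6c + d = 1052
  512a + 64b + 8c + d = 2508
Solving the system yields a = 5, b = -1, c = 2, d = -4.
So h(x) = 5x^3 - x^2 + 2x - 4.
Then h(7) = 1676.

1676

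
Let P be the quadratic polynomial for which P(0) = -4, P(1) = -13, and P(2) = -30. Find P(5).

-129

Forward differences of the values at t = 0, 1, 2:
  P  : -4  -13  -30
  Δ  : -9  -17
  Δ^2: -8
The second differences are constant, confirming degree 2.
Interpolating (Newton forward form) and evaluating at t = 5 gives P(5) = -129.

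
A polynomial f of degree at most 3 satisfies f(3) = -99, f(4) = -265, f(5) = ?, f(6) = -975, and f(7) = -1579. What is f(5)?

On equispaced nodes a degree-3 polynomial has vanishing fourth forward difference, so
  f(3) - 4·f(4) + 6·f(5) - 4·f(6) + f(7) = 0.
Substituting the known values and solving for f(5):
  6·f(5) = -3282
  f(5) = -547.

-547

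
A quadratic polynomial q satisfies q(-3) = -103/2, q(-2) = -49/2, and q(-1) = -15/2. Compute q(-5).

Write q(n) = an^2 + bn + c. Substituting each data point gives a linear system:
  9a - 3b + c = -103/2
  4a - 2b + c = -49/2
  a - b + c = -15/2
Solving the system yields a = -5, b = 2, c = -1/2.
So q(n) = -5n² + 2n - 1/2.
Then q(-5) = -271/2.

-271/2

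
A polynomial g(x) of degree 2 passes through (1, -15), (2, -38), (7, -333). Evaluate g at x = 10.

Using the Lagrange interpolation formula with nodes 1, 2, 7:
  L_0(x) = (x - 2)(x - 7) / 6
  L_1(x) = (x - 1)(x - 7) / -5
  L_2(x) = (x - 1)(x - 2) / 30
Then g(x) = -15·L_0(x) - 38·L_1(x) - 333·L_2(x).
Expanding and collecting terms gives g(x) = -6x^2 - 5x - 4.
Evaluating at x = 10: g(10) = -654.

-654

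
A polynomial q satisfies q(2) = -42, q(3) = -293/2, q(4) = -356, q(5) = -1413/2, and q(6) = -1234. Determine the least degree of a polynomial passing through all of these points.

Forward differences of the values at x = 2, 3, 4, 5, 6:
  q  : -42  -293/2  -356  -1413/2  -1234
  Δ  : -209/2  -419/2  -701/2  -1055/2
  Δ^2: -105  -141  -177
  Δ^3: -36  -36
  Δ^4: 0
The third differences are constant (-36) and nonzero, while all higher differences vanish, so the minimal degree is 3.

3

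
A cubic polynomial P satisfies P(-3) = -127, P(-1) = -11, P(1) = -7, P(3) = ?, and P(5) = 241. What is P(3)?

29

On equispaced nodes a degree-3 polynomial has vanishing fourth forward difference, so
  P(-3) - 4·P(-1) + 6·P(1) - 4·P(3) + P(5) = 0.
Substituting the known values and solving for P(3):
  -4·P(3) = -116
  P(3) = 29.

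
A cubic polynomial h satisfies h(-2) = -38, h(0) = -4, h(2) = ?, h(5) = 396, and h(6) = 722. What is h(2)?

6

The 4 known points determine the degree-3 polynomial uniquely.
Write h(t) = at^3 + bt^2 + ct + d. Substituting each data point gives a linear system:
  -8a + 4b - 2c + d = -38
  d = -4
  125a + 25b + 5c + d = 396
  216a + 36b + 6c + d = 722
Solving the system yields a = 4, b = -3, c = -5, d = -4.
So h(t) = 4t^3 - 3t^2 - 5t - 4.
Then h(2) = 6.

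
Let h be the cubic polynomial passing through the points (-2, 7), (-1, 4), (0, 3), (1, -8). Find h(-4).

Using the Lagrange interpolation formula with nodes -2, -1, 0, 1:
  L_0(x) = (x + 1)x(x - 1) / -6
  L_1(x) = (x + 2)x(x - 1) / 2
  L_2(x) = (x + 2)(x + 1)(x - 1) / -2
  L_3(x) = (x + 2)(x + 1)x / 6
Then h(x) = 7·L_0(x) + 4·L_1(x) + 3·L_2(x) - 8·L_3(x).
Expanding and collecting terms gives h(x) = -2x^3 - 5x^2 - 4x + 3.
Evaluating at x = -4: h(-4) = 67.

67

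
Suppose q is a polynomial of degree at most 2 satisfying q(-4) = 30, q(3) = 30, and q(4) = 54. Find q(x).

q(x) = 3x^2 + 3x - 6

Write q(x) = ax^2 + bx + c. Substituting each data point gives a linear system:
  16a - 4b + c = 30
  9a + 3b + c = 30
  16a + 4b + c = 54
Solving the system yields a = 3, b = 3, c = -6.
So q(x) = 3x^2 + 3x - 6.
Check: q(3) = 30. ✓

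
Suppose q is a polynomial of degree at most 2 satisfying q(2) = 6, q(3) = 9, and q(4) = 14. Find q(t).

q(t) = t^2 - 2t + 6

Write q(t) = at^2 + bt + c. Substituting each data point gives a linear system:
  4a + 2b + c = 6
  9a + 3b + c = 9
  16a + 4b + c = 14
Solving the system yields a = 1, b = -2, c = 6.
So q(t) = t^2 - 2t + 6.
Check: q(3) = 9. ✓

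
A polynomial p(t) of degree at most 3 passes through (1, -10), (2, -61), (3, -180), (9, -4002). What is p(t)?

p(t) = -5t^3 - 4t^2 - 4t + 3

Using the Lagrange interpolation formula with nodes 1, 2, 3, 9:
  L_0(t) = (t - 2)(t - 3)(t - 9) / -16
  L_1(t) = (t - 1)(t - 3)(t - 9) / 7
  L_2(t) = (t - 1)(t - 2)(t - 9) / -12
  L_3(t) = (t - 1)(t - 2)(t - 3) / 336
Then p(t) = -10·L_0(t) - 61·L_1(t) - 180·L_2(t) - 4002·L_3(t).
Expanding and collecting terms gives p(t) = -5t³ - 4t² - 4t + 3.
Check: p(3) = -180. ✓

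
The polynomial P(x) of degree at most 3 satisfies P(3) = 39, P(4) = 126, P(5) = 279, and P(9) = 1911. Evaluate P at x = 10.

2664

Write P(x) = ax^3 + bx^2 + cx + d. Substituting each data point gives a linear system:
  27a + 9b + 3c + d = 39
  64a + 16b + 4c + d = 126
  125a + 25b + 5c + d = 279
  729a + 81b + 9c + d = 1911
Solving the system yields a = 3, b = -3, c = -3, d = -6.
So P(x) = 3x^3 - 3x^2 - 3x - 6.
Then P(10) = 2664.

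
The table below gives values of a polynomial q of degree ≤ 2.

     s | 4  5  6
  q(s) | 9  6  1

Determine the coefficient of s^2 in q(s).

Write q(s) = as^2 + bs + c. Substituting each data point gives a linear system:
  16a + 4b + c = 9
  25a + 5b + c = 6
  36a + 6b + c = 1
Solving the system yields a = -1, b = 6, c = 1.
So q(s) = -s^2 + 6s + 1.
The leading coefficient is -1.

-1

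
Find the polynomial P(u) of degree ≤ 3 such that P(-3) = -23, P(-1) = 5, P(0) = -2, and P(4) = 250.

P(u) = 3u^3 + 5u^2 - 5u - 2

Write P(u) = au^3 + bu^2 + cu + d. Substituting each data point gives a linear system:
  -27a + 9b - 3c + d = -23
  -a + b - c + d = 5
  d = -2
  64a + 16b + 4c + d = 250
Solving the system yields a = 3, b = 5, c = -5, d = -2.
So P(u) = 3u³ + 5u² - 5u - 2.
Check: P(4) = 250. ✓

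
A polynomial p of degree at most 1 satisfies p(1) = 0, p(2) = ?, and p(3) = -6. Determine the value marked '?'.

-3

The 2 known points determine the degree-1 polynomial uniquely.
Write p(n) = an + b. Substituting each data point gives a linear system:
  a + b = 0
  3a + b = -6
Solving the system yields a = -3, b = 3.
So p(n) = -3n + 3.
Then p(2) = -3.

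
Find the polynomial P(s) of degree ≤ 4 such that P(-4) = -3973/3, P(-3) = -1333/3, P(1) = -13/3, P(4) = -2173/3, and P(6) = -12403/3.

P(s) = -4s^4 + 5s^3 - 5s - 1/3

Write P(s) = as^4 + bs^3 + cs^2 + ds + e. Substituting each data point gives a linear system:
  256a - 64b + 16c - 4d + e = -3973/3
  81a - 27b + 9c - 3d + e = -1333/3
  a + b + c + d + e = -13/3
  256a + 64b + 16c + 4d + e = -2173/3
  1296a + 216b + 36c + 6d + e = -12403/3
Solving the system yields a = -4, b = 5, c = 0, d = -5, e = -1/3.
So P(s) = -4s^4 + 5s^3 - 5s - 1/3.
Check: P(6) = -12403/3. ✓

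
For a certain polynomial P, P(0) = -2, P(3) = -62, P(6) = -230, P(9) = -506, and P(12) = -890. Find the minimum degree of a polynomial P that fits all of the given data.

Forward differences of the values at s = 0, 3, 6, 9, 12:
  P  : -2  -62  -230  -506  -890
  Δ  : -60  -168  -276  -384
  Δ^2: -108  -108  -108
  Δ^3: 0  0
  Δ^4: 0
The second differences are constant (-108) and nonzero, while all higher differences vanish, so the minimal degree is 2.

2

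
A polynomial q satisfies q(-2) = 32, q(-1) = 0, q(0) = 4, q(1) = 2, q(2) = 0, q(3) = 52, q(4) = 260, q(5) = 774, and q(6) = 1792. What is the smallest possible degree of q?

Forward differences of the values at s = -2, -1, 0, 1, 2, 3, 4, 5, 6:
  q  : 32  0  4  2  0  52  260  774  1792
  Δ  : -32  4  -2  -2  52  208  514  1018
  Δ^2: 36  -6  0  54  156  306  504
  Δ^3: -42  6  54  102  150  198
  Δ^4: 48  48  48  48  48
  Δ^5: 0  0  0  0
  Δ^6: 0  0  0
  Δ^7: 0  0
  Δ^8: 0
The fourth differences are constant (48) and nonzero, while all higher differences vanish, so the minimal degree is 4.

4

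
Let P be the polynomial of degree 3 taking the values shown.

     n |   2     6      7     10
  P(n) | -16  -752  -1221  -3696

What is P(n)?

P(n) = -4n^3 + 3n^2 + 4

Write P(n) = an^3 + bn^2 + cn + d. Substituting each data point gives a linear system:
  8a + 4b + 2c + d = -16
  216a + 36b + 6c + d = -752
  343a + 49b + 7c + d = -1221
  1000a + 100b + 10c + d = -3696
Solving the system yields a = -4, b = 3, c = 0, d = 4.
So P(n) = -4n³ + 3n² + 4.
Check: P(2) = -16. ✓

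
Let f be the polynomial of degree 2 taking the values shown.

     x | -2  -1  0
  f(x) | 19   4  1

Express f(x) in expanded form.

Using the Lagrange interpolation formula with nodes -2, -1, 0:
  L_0(x) = (x + 1)x / 2
  L_1(x) = (x + 2)x / -1
  L_2(x) = (x + 2)(x + 1) / 2
Then f(x) = 19·L_0(x) + 4·L_1(x) + 1·L_2(x).
Expanding and collecting terms gives f(x) = 6x^2 + 3x + 1.
Check: f(-2) = 19. ✓

f(x) = 6x^2 + 3x + 1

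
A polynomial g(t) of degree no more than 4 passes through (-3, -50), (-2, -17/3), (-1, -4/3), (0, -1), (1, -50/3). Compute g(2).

Using the Lagrange interpolation formula with nodes -3, -2, -1, 0, 1:
  L_0(t) = (t + 2)(t + 1)t(t - 1) / 24
  L_1(t) = (t + 3)(t + 1)t(t - 1) / -6
  L_2(t) = (t + 3)(t + 2)t(t - 1) / 4
  L_3(t) = (t + 3)(t + 2)(t + 1)(t - 1) / -6
  L_4(t) = (t + 3)(t + 2)(t + 1)t / 24
Then g(t) = -50·L_0(t) - 17/3·L_1(t) - 4/3·L_2(t) - 1·L_3(t) - 50/3·L_4(t).
Expanding and collecting terms gives g(t) = -2t^4 - 6t^3 - 6t^2 - (5/3)t - 1.
Evaluating at t = 2: g(2) = -325/3.

-325/3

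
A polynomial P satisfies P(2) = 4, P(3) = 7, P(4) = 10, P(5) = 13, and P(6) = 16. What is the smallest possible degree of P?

1

Divided differences on the nodes 2, 3, 4, 5, 6:
  order 0: 4  7  10  13  16
  order 1: 3  3  3  3
  order 2: 0  0  0
  order 3: 0  0
  order 4: 0
The order-1 divided differences are all 3 (nonzero) and every higher order vanishes, so the data lies on a polynomial of degree exactly 1.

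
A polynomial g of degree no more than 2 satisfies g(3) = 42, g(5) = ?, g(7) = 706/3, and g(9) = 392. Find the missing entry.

356/3

The 3 known points determine the degree-2 polynomial uniquely.
Write g(u) = au^2 + bu + c. Substituting each data point gives a linear system:
  9a + 3b + c = 42
  49a + 7b + c = 706/3
  81a + 9b + c = 392
Solving the system yields a = 5, b = -5/3, c = 2.
So g(u) = 5u^2 - (5/3)u + 2.
Then g(5) = 356/3.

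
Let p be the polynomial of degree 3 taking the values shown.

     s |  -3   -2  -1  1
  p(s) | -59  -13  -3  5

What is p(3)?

Using the Lagrange interpolation formula with nodes -3, -2, -1, 1:
  L_0(s) = (s + 2)(s + 1)(s - 1) / -8
  L_1(s) = (s + 3)(s + 1)(s - 1) / 3
  L_2(s) = (s + 3)(s + 2)(s - 1) / -4
  L_3(s) = (s + 3)(s + 2)(s + 1) / 24
Then p(s) = -59·L_0(s) - 13·L_1(s) - 3·L_2(s) + 5·L_3(s).
Expanding and collecting terms gives p(s) = 4s^3 + 6s^2 - 5.
Evaluating at s = 3: p(3) = 157.

157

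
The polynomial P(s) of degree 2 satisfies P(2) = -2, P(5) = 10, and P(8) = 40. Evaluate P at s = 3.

Using the Lagrange interpolation formula with nodes 2, 5, 8:
  L_0(s) = (s - 5)(s - 8) / 18
  L_1(s) = (s - 2)(s - 8) / -9
  L_2(s) = (s - 2)(s - 5) / 18
Then P(s) = -2·L_0(s) + 10·L_1(s) + 40·L_2(s).
Expanding and collecting terms gives P(s) = s^2 - 3s.
Evaluating at s = 3: P(3) = 0.

0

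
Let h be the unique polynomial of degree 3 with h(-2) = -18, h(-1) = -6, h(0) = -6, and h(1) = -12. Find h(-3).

Using the Lagrange interpolation formula with nodes -2, -1, 0, 1:
  L_0(t) = (t + 1)t(t - 1) / -6
  L_1(t) = (t + 2)t(t - 1) / 2
  L_2(t) = (t + 2)(t + 1)(t - 1) / -2
  L_3(t) = (t + 2)(t + 1)t / 6
Then h(t) = -18·L_0(t) - 6·L_1(t) - 6·L_2(t) - 12·L_3(t).
Expanding and collecting terms gives h(t) = t^3 - 3t^2 - 4t - 6.
Evaluating at t = -3: h(-3) = -48.

-48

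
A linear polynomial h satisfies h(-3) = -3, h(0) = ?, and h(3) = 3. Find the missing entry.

0

The 2 known points determine the degree-1 polynomial uniquely.
Write h(t) = at + b. Substituting each data point gives a linear system:
  -3a + b = -3
  3a + b = 3
Solving the system yields a = 1, b = 0.
So h(t) = t.
Then h(0) = 0.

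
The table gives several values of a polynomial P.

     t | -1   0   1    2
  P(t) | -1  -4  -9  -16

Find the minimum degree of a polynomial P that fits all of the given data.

Forward differences of the values at t = -1, 0, 1, 2:
  P  : -1  -4  -9  -16
  Δ  : -3  -5  -7
  Δ^2: -2  -2
  Δ^3: 0
The second differences are constant (-2) and nonzero, while all higher differences vanish, so the minimal degree is 2.

2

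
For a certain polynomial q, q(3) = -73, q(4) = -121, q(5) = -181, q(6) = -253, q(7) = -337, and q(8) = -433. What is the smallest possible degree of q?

Forward differences of the values at x = 3, 4, 5, 6, 7, 8:
  q  : -73  -121  -181  -253  -337  -433
  Δ  : -48  -60  -72  -84  -96
  Δ^2: -12  -12  -12  -12
  Δ^3: 0  0  0
  Δ^4: 0  0
  Δ^5: 0
The second differences are constant (-12) and nonzero, while all higher differences vanish, so the minimal degree is 2.

2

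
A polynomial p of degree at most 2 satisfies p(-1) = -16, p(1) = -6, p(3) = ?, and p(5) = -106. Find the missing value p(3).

-36

On equispaced nodes a degree-2 polynomial has vanishing third forward difference, so
  - p(-1) + 3·p(1) - 3·p(3) + p(5) = 0.
Substituting the known values and solving for p(3):
  -3·p(3) = 108
  p(3) = -36.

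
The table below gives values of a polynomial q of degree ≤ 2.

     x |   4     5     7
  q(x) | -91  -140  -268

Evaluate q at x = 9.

Using the Lagrange interpolation formula with nodes 4, 5, 7:
  L_0(x) = (x - 5)(x - 7) / 3
  L_1(x) = (x - 4)(x - 7) / -2
  L_2(x) = (x - 4)(x - 5) / 6
Then q(x) = -91·L_0(x) - 140·L_1(x) - 268·L_2(x).
Expanding and collecting terms gives q(x) = -5x^2 - 4x + 5.
Evaluating at x = 9: q(9) = -436.

-436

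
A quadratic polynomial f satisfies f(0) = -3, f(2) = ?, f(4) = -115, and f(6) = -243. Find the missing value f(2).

The 3 known points determine the degree-2 polynomial uniquely.
Write f(u) = au^2 + bu + c. Substituting each data point gives a linear system:
  c = -3
  16a + 4b + c = -115
  36a + 6b + c = -243
Solving the system yields a = -6, b = -4, c = -3.
So f(u) = -6u² - 4u - 3.
Then f(2) = -35.

-35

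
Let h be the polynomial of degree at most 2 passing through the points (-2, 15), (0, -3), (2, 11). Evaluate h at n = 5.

92

Using the Lagrange interpolation formula with nodes -2, 0, 2:
  L_0(n) = n(n - 2) / 8
  L_1(n) = (n + 2)(n - 2) / -4
  L_2(n) = (n + 2)n / 8
Then h(n) = 15·L_0(n) - 3·L_1(n) + 11·L_2(n).
Expanding and collecting terms gives h(n) = 4n^2 - n - 3.
Evaluating at n = 5: h(5) = 92.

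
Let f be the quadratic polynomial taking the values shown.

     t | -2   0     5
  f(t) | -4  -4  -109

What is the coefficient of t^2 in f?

-3

Write f(t) = at^2 + bt + c. Substituting each data point gives a linear system:
  4a - 2b + c = -4
  c = -4
  25a + 5b + c = -109
Solving the system yields a = -3, b = -6, c = -4.
So f(t) = -3t^2 - 6t - 4.
The leading coefficient is -3.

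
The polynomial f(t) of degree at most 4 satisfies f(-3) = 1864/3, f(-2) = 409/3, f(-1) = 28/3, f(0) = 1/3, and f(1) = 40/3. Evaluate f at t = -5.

Forward differences of the values at t = -3, -2, -1, 0, 1:
  f  : 1864/3  409/3  28/3  1/3  40/3
  Δ  : -485  -127  -9  13
  Δ^2: 358  118  22
  Δ^3: -240  -96
  Δ^4: 144
The fourth differences are constant, confirming degree 4.
Interpolating (Newton forward form) and evaluating at t = -5 gives f(-5) = 13036/3.

13036/3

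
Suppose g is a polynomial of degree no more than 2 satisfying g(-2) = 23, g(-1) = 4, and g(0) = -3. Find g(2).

Write g(n) = an^2 + bn + c. Substituting each data point gives a linear system:
  4a - 2b + c = 23
  a - b + c = 4
  c = -3
Solving the system yields a = 6, b = -1, c = -3.
So g(n) = 6n² - n - 3.
Then g(2) = 19.

19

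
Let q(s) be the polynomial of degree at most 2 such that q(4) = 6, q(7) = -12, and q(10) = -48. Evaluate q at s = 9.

Write q(s) = as^2 + bs + c. Substituting each data point gives a linear system:
  16a + 4b + c = 6
  49a + 7b + c = -12
  100a + 10b + c = -48
Solving the system yields a = -1, b = 5, c = 2.
So q(s) = -s^2 + 5s + 2.
Then q(9) = -34.

-34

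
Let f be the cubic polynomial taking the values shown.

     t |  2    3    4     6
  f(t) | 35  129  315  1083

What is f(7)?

Using the Lagrange interpolation formula with nodes 2, 3, 4, 6:
  L_0(t) = (t - 3)(t - 4)(t - 6) / -8
  L_1(t) = (t - 2)(t - 4)(t - 6) / 3
  L_2(t) = (t - 2)(t - 3)(t - 6) / -4
  L_3(t) = (t - 2)(t - 3)(t - 4) / 24
Then f(t) = 35·L_0(t) + 129·L_1(t) + 315·L_2(t) + 1083·L_3(t).
Expanding and collecting terms gives f(t) = 5t³ + t² - 6t + 3.
Evaluating at t = 7: f(7) = 1725.

1725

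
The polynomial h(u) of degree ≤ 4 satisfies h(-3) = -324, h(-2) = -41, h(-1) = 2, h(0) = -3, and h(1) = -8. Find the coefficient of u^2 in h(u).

6

Write h(u) = au^4 + bu^3 + cu^2 + du + e. Substituting each data point gives a linear system:
  81a - 27b + 9c - 3d + e = -324
  16a - 8b + 4c - 2d + e = -41
  a - b + c - d + e = 2
  e = -3
  a + b + c + d + e = -8
Solving the system yields a = -6, b = -4, c = 6, d = -1, e = -3.
So h(u) = -6u^4 - 4u^3 + 6u^2 - u - 3.
The coefficient of u^2 is 6.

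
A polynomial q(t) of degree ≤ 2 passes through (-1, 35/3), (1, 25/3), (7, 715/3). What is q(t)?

Write q(t) = at^2 + bt + c. Substituting each data point gives a linear system:
  a - b + c = 35/3
  a + b + c = 25/3
  49a + 7b + c = 715/3
Solving the system yields a = 5, b = -5/3, c = 5.
So q(t) = 5t^2 - (5/3)t + 5.
Check: q(1) = 25/3. ✓

q(t) = 5t^2 - (5/3)t + 5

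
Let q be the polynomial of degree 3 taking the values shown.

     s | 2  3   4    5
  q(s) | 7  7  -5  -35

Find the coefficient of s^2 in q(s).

3

Write q(s) = as^3 + bs^2 + cs + d. Substituting each data point gives a linear system:
  8a + 4b + 2c + d = 7
  27a + 9b + 3c + d = 7
  64a + 16b + 4c + d = -5
  125a + 25b + 5c + d = -35
Solving the system yields a = -1, b = 3, c = 4, d = -5.
So q(s) = -s^3 + 3s^2 + 4s - 5.
The coefficient of s^2 is 3.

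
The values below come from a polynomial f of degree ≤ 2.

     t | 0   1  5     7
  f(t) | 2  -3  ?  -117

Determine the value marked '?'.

The 3 known points determine the degree-2 polynomial uniquely.
Write f(t) = at^2 + bt + c. Substituting each data point gives a linear system:
  c = 2
  a + b + c = -3
  49a + 7b + c = -117
Solving the system yields a = -2, b = -3, c = 2.
So f(t) = -2t^2 - 3t + 2.
Then f(5) = -63.

-63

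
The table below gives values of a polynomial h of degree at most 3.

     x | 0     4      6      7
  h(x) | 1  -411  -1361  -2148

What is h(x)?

Using the Lagrange interpolation formula with nodes 0, 4, 6, 7:
  L_0(x) = (x - 4)(x - 6)(x - 7) / -168
  L_1(x) = x(x - 6)(x - 7) / 24
  L_2(x) = x(x - 4)(x - 7) / -12
  L_3(x) = x(x - 4)(x - 6) / 21
Then h(x) = 1·L_0(x) - 411·L_1(x) - 1361·L_2(x) - 2148·L_3(x).
Expanding and collecting terms gives h(x) = -6x^3 - 2x^2 + x + 1.
Check: h(6) = -1361. ✓

h(x) = -6x^3 - 2x^2 + x + 1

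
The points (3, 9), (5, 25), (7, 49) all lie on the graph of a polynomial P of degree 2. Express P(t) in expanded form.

P(t) = t^2

Using the Lagrange interpolation formula with nodes 3, 5, 7:
  L_0(t) = (t - 5)(t - 7) / 8
  L_1(t) = (t - 3)(t - 7) / -4
  L_2(t) = (t - 3)(t - 5) / 8
Then P(t) = 9·L_0(t) + 25·L_1(t) + 49·L_2(t).
Expanding and collecting terms gives P(t) = t².
Check: P(7) = 49. ✓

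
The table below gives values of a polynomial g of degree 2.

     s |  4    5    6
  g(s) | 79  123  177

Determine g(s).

Using the Lagrange interpolation formula with nodes 4, 5, 6:
  L_0(s) = (s - 5)(s - 6) / 2
  L_1(s) = (s - 4)(s - 6) / -1
  L_2(s) = (s - 4)(s - 5) / 2
Then g(s) = 79·L_0(s) + 123·L_1(s) + 177·L_2(s).
Expanding and collecting terms gives g(s) = 5s^2 - s + 3.
Check: g(6) = 177. ✓

g(s) = 5s^2 - s + 3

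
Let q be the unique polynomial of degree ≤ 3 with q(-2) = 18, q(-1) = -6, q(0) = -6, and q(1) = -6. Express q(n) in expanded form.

Using the Lagrange interpolation formula with nodes -2, -1, 0, 1:
  L_0(n) = (n + 1)n(n - 1) / -6
  L_1(n) = (n + 2)n(n - 1) / 2
  L_2(n) = (n + 2)(n + 1)(n - 1) / -2
  L_3(n) = (n + 2)(n + 1)n / 6
Then q(n) = 18·L_0(n) - 6·L_1(n) - 6·L_2(n) - 6·L_3(n).
Expanding and collecting terms gives q(n) = -4n^3 + 4n - 6.
Check: q(-1) = -6. ✓

q(n) = -4n^3 + 4n - 6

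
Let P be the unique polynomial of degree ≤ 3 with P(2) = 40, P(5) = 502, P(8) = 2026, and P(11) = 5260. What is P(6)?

Using the Lagrange interpolation formula with nodes 2, 5, 8, 11:
  L_0(x) = (x - 5)(x - 8)(x - 11) / -162
  L_1(x) = (x - 2)(x - 8)(x - 11) / 54
  L_2(x) = (x - 2)(x - 5)(x - 11) / -54
  L_3(x) = (x - 2)(x - 5)(x - 8) / 162
Then P(x) = 40·L_0(x) + 502·L_1(x) + 2026·L_2(x) + 5260·L_3(x).
Expanding and collecting terms gives P(x) = 4x³ - x² + 5x + 2.
Evaluating at x = 6: P(6) = 860.

860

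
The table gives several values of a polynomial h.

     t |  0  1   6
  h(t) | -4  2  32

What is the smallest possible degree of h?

1

Divided differences on the nodes 0, 1, 6:
  order 0: -4  2  32
  order 1: 6  6
  order 2: 0
The order-1 divided differences are all 6 (nonzero) and every higher order vanishes, so the data lies on a polynomial of degree exactly 1.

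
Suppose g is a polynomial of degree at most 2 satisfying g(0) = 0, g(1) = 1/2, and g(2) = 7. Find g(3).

39/2

Forward differences of the values at n = 0, 1, 2:
  g  : 0  1/2  7
  Δ  : 1/2  13/2
  Δ^2: 6
The second differences are constant, confirming degree 2.
Interpolating (Newton forward form) and evaluating at n = 3 gives g(3) = 39/2.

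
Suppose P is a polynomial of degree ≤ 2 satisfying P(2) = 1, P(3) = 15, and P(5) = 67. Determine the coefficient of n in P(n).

Write P(n) = an^2 + bn + c. Substituting each data point gives a linear system:
  4a + 2b + c = 1
  9a + 3b + c = 15
  25a + 5b + c = 67
Solving the system yields a = 4, b = -6, c = -3.
So P(n) = 4n^2 - 6n - 3.
The coefficient of n is -6.

-6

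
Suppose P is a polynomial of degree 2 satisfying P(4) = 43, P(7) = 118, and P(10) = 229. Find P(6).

89

Write P(n) = an^2 + bn + c. Substituting each data point gives a linear system:
  16a + 4b + c = 43
  49a + 7b + c = 118
  100a + 10b + c = 229
Solving the system yields a = 2, b = 3, c = -1.
So P(n) = 2n^2 + 3n - 1.
Then P(6) = 89.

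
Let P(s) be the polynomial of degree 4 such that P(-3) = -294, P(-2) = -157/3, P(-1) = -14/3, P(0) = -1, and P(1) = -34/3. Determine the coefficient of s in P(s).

5/3

Write P(s) = as^4 + bs^3 + cs^2 + ds + e. Substituting each data point gives a linear system:
  81a - 27b + 9c - 3d + e = -294
  16a - 8b + 4c - 2d + e = -157/3
  a - b + c - d + e = -14/3
  e = -1
  a + b + c + d + e = -34/3
Solving the system yields a = -5, b = -5, c = -2, d = 5/3, e = -1.
So P(s) = -5s^4 - 5s^3 - 2s^2 + (5/3)s - 1.
The coefficient of s is 5/3.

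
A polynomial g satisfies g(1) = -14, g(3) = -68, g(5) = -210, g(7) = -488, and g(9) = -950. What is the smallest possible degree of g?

Forward differences of the values at t = 1, 3, 5, 7, 9:
  g  : -14  -68  -210  -488  -950
  Δ  : -54  -142  -278  -462
  Δ^2: -88  -136  -184
  Δ^3: -48  -48
  Δ^4: 0
The third differences are constant (-48) and nonzero, while all higher differences vanish, so the minimal degree is 3.

3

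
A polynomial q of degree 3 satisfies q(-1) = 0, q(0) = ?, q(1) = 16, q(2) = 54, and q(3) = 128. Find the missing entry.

The 4 known points determine the degree-3 polynomial uniquely.
Write q(s) = as^3 + bs^2 + cs + d. Substituting each data point gives a linear system:
  -a + b - c + d = 0
  a + b + c + d = 16
  8a + 4b + 2c + d = 54
  27a + 9b + 3c + d = 128
Solving the system yields a = 2, b = 6, c = 6, d = 2.
So q(s) = 2s^3 + 6s^2 + 6s + 2.
Then q(0) = 2.

2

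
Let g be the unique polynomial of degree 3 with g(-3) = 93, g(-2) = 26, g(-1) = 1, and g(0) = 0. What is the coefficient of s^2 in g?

Write g(s) = as^3 + bs^2 + cs + d. Substituting each data point gives a linear system:
  -27a + 9b - 3c + d = 93
  -8a + 4b - 2c + d = 26
  -a + b - c + d = 1
  d = 0
Solving the system yields a = -3, b = 3, c = 5, d = 0.
So g(s) = -3s^3 + 3s^2 + 5s.
The coefficient of s^2 is 3.

3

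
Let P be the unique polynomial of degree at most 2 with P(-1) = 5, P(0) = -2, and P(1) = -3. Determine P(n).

Write P(n) = an^2 + bn + c. Substituting each data point gives a linear system:
  a - b + c = 5
  c = -2
  a + b + c = -3
Solving the system yields a = 3, b = -4, c = -2.
So P(n) = 3n^2 - 4n - 2.
Check: P(0) = -2. ✓

P(n) = 3n^2 - 4n - 2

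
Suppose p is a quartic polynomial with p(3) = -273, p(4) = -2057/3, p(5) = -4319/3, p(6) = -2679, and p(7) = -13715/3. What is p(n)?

p(n) = -n^4 - 6n^3 - (5/3)n^2 - 4n - 3

Write p(n) = an^4 + bn^3 + cn^2 + dn + e. Substituting each data point gives a linear system:
  81a + 27b + 9c + 3d + e = -273
  256a + 64b + 16c + 4d + e = -2057/3
  625a + 125b + 25c + 5d + e = -4319/3
  1296a + 216b + 36c + 6d + e = -2679
  2401a + 343b + 49c + 7d + e = -13715/3
Solving the system yields a = -1, b = -6, c = -5/3, d = -4, e = -3.
So p(n) = -n⁴ - 6n³ - (5/3)n² - 4n - 3.
Check: p(6) = -2679. ✓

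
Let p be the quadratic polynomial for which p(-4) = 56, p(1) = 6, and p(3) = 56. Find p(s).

Write p(s) = as^2 + bs + c. Substituting each data point gives a linear system:
  16a - 4b + c = 56
  a + b + c = 6
  9a + 3b + c = 56
Solving the system yields a = 5, b = 5, c = -4.
So p(s) = 5s^2 + 5s - 4.
Check: p(-4) = 56. ✓

p(s) = 5s^2 + 5s - 4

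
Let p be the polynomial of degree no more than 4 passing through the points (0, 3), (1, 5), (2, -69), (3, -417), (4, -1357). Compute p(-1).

Forward differences of the values at t = 0, 1, 2, 3, 4:
  p  : 3  5  -69  -417  -1357
  Δ  : 2  -74  -348  -940
  Δ^2: -76  -274  -592
  Δ^3: -198  -318
  Δ^4: -120
The fourth differences are constant, confirming degree 4.
Interpolating (Newton forward form) and evaluating at t = -1 gives p(-1) = 3.

3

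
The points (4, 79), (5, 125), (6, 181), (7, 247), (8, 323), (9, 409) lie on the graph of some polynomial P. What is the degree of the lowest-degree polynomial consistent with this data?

Forward differences of the values at n = 4, 5, 6, 7, 8, 9:
  P  : 79  125  181  247  323  409
  Δ  : 46  56  66  76  86
  Δ^2: 10  10  10  10
  Δ^3: 0  0  0
  Δ^4: 0  0
  Δ^5: 0
The second differences are constant (10) and nonzero, while all higher differences vanish, so the minimal degree is 2.

2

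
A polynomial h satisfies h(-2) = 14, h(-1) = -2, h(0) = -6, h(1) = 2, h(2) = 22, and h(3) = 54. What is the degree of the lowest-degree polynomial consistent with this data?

2

Forward differences of the values at t = -2, -1, 0, 1, 2, 3:
  h  : 14  -2  -6  2  22  54
  Δ  : -16  -4  8  20  32
  Δ^2: 12  12  12  12
  Δ^3: 0  0  0
  Δ^4: 0  0
  Δ^5: 0
The second differences are constant (12) and nonzero, while all higher differences vanish, so the minimal degree is 2.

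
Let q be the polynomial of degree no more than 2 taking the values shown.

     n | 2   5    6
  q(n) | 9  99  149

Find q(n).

Write q(n) = an^2 + bn + c. Substituting each data point gives a linear system:
  4a + 2b + c = 9
  25a + 5b + c = 99
  36a + 6b + c = 149
Solving the system yields a = 5, b = -5, c = -1.
So q(n) = 5n^2 - 5n - 1.
Check: q(6) = 149. ✓

q(n) = 5n^2 - 5n - 1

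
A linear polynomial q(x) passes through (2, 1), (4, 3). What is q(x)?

Write q(x) = ax + b. Substituting each data point gives a linear system:
  2a + b = 1
  4a + b = 3
Solving the system yields a = 1, b = -1.
So q(x) = x - 1.
Check: q(4) = 3. ✓

q(x) = x - 1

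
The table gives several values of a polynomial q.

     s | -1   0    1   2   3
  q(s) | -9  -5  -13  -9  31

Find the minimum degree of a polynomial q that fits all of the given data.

Forward differences of the values at s = -1, 0, 1, 2, 3:
  q  : -9  -5  -13  -9  31
  Δ  : 4  -8  4  40
  Δ^2: -12  12  36
  Δ^3: 24  24
  Δ^4: 0
The third differences are constant (24) and nonzero, while all higher differences vanish, so the minimal degree is 3.

3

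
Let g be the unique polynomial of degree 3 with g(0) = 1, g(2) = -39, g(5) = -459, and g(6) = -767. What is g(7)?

-1189

Using the Lagrange interpolation formula with nodes 0, 2, 5, 6:
  L_0(s) = (s - 2)(s - 5)(s - 6) / -60
  L_1(s) = s(s - 5)(s - 6) / 24
  L_2(s) = s(s - 2)(s - 6) / -15
  L_3(s) = s(s - 2)(s - 5) / 24
Then g(s) = 1·L_0(s) - 39·L_1(s) - 459·L_2(s) - 767·L_3(s).
Expanding and collecting terms gives g(s) = -3s³ - 3s² - 2s + 1.
Evaluating at s = 7: g(7) = -1189.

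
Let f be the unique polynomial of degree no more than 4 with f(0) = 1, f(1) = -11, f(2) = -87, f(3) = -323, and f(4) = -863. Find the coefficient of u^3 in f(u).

Write f(u) = au^4 + bu^3 + cu^2 + du + e. Substituting each data point gives a linear system:
  e = 1
  a + b + c + d + e = -11
  16a + 8b + 4c + 2d + e = -87
  81a + 27b + 9c + 3d + e = -323
  256a + 64b + 16c + 4d + e = -863
Solving the system yields a = -2, b = -4, c = -6, d = 0, e = 1.
So f(u) = -2u⁴ - 4u³ - 6u² + 1.
The coefficient of u^3 is -4.

-4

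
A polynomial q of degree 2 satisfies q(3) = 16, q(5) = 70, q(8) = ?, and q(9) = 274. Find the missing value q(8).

The 3 known points determine the degree-2 polynomial uniquely.
Write q(u) = au^2 + bu + c. Substituting each data point gives a linear system:
  9a + 3b + c = 16
  25a + 5b + c = 70
  81a + 9b + c = 274
Solving the system yields a = 4, b = -5, c = -5.
So q(u) = 4u² - 5u - 5.
Then q(8) = 211.

211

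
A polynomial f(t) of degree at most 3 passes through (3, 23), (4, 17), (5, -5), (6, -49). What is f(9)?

Forward differences of the values at t = 3, 4, 5, 6:
  f  : 23  17  -5  -49
  Δ  : -6  -22  -44
  Δ^2: -16  -22
  Δ^3: -6
The third differences are constant, confirming degree 3.
Interpolating (Newton forward form) and evaluating at t = 9 gives f(9) = -373.

-373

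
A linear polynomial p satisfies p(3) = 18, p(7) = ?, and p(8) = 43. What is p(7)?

The 2 known points determine the degree-1 polynomial uniquely.
Write p(u) = au + b. Substituting each data point gives a linear system:
  3a + b = 18
  8a + b = 43
Solving the system yields a = 5, b = 3.
So p(u) = 5u + 3.
Then p(7) = 38.

38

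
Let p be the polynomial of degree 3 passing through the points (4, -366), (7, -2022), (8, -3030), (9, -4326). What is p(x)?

p(x) = -6x^3 + 6x - 6

Write p(x) = ax^3 + bx^2 + cx + d. Substituting each data point gives a linear system:
  64a + 16b + 4c + d = -366
  343a + 49b + 7c + d = -2022
  512a + 64b + 8c + d = -3030
  729a + 81b + 9c + d = -4326
Solving the system yields a = -6, b = 0, c = 6, d = -6.
So p(x) = -6x^3 + 6x - 6.
Check: p(8) = -3030. ✓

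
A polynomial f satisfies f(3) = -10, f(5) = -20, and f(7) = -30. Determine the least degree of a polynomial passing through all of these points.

1

Forward differences of the values at u = 3, 5, 7:
  f  : -10  -20  -30
  Δ  : -10  -10
  Δ^2: 0
The first differences are constant (-10) and nonzero, while all higher differences vanish, so the minimal degree is 1.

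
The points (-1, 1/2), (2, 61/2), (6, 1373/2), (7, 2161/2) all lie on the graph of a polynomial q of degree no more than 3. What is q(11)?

8233/2

Write q(s) = as^3 + bs^2 + cs + d. Substituting each data point gives a linear system:
  -a + b - c + d = 1/2
  8a + 4b + 2c + d = 61/2
  216a + 36b + 6c + d = 1373/2
  343a + 49b + 7c + d = 2161/2
Solving the system yields a = 3, b = 1, c = 0, d = 5/2.
So q(s) = 3s^3 + s^2 + 5/2.
Then q(11) = 8233/2.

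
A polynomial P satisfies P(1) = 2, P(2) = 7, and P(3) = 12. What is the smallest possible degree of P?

Forward differences of the values at s = 1, 2, 3:
  P  : 2  7  12
  Δ  : 5  5
  Δ^2: 0
The first differences are constant (5) and nonzero, while all higher differences vanish, so the minimal degree is 1.

1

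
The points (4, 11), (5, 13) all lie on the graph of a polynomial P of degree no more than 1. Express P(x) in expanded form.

Using the Lagrange interpolation formula with nodes 4, 5:
  L_0(x) = (x - 5) / -1
  L_1(x) = (x - 4) / 1
Then P(x) = 11·L_0(x) + 13·L_1(x).
Expanding and collecting terms gives P(x) = 2x + 3.
Check: P(5) = 13. ✓

P(x) = 2x + 3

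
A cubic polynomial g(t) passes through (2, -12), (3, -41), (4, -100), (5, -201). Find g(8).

-876

Write g(t) = at^3 + bt^2 + ct + d. Substituting each data point gives a linear system:
  8a + 4b + 2c + d = -12
  27a + 9b + 3c + d = -41
  64a + 16b + 4c + d = -100
  125a + 25b + 5c + d = -201
Solving the system yields a = -2, b = 3, c = -6, d = 4.
So g(t) = -2t^3 + 3t^2 - 6t + 4.
Then g(8) = -876.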